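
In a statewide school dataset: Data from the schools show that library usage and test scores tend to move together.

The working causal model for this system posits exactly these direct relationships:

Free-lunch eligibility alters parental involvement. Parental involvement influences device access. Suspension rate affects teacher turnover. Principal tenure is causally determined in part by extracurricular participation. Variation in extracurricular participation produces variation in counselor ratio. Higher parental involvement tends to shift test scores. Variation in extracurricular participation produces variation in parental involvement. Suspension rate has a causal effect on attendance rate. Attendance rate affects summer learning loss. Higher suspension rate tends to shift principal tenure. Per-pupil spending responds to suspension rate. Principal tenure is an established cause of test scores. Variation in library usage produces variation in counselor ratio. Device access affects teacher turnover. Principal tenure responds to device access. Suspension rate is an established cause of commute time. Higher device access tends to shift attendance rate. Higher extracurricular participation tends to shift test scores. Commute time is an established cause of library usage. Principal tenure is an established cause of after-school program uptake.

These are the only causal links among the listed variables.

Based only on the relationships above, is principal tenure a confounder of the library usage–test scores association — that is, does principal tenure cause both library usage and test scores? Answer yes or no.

Principal tenure has no stated causal path to library usage. A confounder must cause both variables, so principal tenure does not qualify.

no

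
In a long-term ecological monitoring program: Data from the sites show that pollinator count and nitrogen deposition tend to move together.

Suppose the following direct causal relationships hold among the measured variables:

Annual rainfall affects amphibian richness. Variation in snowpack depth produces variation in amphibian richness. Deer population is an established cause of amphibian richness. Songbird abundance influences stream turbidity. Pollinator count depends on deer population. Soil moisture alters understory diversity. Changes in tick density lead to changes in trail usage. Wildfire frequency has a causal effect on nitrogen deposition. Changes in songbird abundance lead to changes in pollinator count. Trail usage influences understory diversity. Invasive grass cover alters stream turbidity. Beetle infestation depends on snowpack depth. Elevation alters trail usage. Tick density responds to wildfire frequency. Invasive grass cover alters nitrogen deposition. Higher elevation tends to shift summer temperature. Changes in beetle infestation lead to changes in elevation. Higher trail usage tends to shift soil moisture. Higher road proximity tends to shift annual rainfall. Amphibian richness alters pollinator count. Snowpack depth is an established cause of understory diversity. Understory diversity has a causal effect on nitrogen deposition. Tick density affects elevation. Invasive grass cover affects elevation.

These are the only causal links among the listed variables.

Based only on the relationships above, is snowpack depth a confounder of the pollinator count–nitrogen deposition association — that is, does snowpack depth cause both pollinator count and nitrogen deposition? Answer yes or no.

yes

Snowpack depth has a causal path to pollinator count (snowpack depth → amphibian richness → pollinator count) and to nitrogen deposition (snowpack depth → understory diversity → nitrogen deposition), so it is a common cause of both — a confounder.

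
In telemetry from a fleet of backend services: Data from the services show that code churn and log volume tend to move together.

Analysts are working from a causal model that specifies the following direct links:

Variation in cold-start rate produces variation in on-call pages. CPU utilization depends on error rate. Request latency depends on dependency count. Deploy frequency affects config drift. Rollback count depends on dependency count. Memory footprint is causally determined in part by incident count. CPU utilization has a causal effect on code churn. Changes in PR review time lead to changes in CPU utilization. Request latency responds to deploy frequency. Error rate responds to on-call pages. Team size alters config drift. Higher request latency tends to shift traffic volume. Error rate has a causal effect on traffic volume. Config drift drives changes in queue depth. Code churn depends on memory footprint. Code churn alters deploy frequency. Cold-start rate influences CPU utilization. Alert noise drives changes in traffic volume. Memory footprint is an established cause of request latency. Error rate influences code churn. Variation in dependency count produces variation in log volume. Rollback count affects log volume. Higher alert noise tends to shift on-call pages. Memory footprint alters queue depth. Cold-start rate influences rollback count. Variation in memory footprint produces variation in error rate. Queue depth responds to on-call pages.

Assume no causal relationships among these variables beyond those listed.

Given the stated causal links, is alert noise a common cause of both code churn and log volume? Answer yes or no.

Alert noise has no stated causal path to log volume. A confounder must cause both variables, so alert noise does not qualify.

no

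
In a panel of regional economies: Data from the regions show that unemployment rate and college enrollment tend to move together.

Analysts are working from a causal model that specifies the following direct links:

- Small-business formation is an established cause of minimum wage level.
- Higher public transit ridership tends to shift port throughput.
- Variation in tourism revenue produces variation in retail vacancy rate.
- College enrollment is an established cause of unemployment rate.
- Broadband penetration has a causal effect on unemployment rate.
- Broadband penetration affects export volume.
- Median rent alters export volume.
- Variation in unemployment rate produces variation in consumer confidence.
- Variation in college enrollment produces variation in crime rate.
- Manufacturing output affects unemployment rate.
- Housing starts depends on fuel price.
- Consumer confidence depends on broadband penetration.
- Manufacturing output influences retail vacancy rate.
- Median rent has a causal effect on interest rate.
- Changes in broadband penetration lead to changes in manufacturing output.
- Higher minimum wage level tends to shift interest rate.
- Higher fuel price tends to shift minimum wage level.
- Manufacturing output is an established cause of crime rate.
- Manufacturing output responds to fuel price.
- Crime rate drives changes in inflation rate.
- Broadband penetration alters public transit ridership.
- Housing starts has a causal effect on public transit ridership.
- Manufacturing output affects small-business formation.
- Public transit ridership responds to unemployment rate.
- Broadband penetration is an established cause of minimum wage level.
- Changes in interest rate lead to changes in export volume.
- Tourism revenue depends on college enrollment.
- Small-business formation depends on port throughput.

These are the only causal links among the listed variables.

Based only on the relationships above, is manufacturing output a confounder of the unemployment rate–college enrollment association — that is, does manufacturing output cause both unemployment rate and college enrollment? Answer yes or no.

no

Manufacturing output has no stated causal path to college enrollment. A confounder must cause both variables, so manufacturing output does not qualify.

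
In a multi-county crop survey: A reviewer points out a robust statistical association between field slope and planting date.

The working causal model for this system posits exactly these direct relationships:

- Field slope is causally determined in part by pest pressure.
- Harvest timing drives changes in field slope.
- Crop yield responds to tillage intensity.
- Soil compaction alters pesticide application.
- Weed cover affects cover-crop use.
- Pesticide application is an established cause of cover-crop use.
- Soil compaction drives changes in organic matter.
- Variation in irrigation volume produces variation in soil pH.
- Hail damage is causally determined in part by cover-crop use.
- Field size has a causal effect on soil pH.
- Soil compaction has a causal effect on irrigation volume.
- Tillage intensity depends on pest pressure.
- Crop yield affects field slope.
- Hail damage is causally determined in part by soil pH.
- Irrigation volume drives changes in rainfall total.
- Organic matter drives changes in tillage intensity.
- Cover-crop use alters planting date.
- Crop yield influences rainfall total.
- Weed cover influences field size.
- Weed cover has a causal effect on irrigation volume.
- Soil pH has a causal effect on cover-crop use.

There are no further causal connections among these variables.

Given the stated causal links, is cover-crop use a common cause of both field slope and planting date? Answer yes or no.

no

Cover-crop use has no stated causal path to field slope. A confounder must cause both variables, so cover-crop use does not qualify.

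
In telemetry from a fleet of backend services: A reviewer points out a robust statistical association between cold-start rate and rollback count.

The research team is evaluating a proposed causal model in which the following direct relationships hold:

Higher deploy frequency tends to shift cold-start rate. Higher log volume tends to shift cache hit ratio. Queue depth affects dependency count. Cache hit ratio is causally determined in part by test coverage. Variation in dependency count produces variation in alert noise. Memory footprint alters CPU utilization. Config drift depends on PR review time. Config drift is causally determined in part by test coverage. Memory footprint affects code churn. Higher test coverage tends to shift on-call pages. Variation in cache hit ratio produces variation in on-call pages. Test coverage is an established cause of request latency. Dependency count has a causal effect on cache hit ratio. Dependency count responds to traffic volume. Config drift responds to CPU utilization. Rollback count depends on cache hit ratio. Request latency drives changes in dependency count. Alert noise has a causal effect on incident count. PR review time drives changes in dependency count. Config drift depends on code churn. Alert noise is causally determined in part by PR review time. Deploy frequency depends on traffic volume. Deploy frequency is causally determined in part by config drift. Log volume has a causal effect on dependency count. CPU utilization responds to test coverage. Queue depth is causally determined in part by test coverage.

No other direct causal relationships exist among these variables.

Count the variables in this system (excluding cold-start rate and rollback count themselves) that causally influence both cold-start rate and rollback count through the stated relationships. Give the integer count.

3

The common causes are: PR review time (to cold-start rate via PR review time → config drift → deploy frequency → cold-start rate; to rollback count via PR review time → dependency count → cache hit ratio → rollback count); test coverage (to cold-start rate via test coverage → config drift → deploy frequency → cold-start rate; to rollback count via test coverage → cache hit ratio → rollback count); traffic volume (to cold-start rate via traffic volume → deploy frequency → cold-start rate; to rollback count via traffic volume → dependency count → cache hit ratio → rollback count).
Every other variable lacks a causal path to at least one of cold-start rate and rollback count.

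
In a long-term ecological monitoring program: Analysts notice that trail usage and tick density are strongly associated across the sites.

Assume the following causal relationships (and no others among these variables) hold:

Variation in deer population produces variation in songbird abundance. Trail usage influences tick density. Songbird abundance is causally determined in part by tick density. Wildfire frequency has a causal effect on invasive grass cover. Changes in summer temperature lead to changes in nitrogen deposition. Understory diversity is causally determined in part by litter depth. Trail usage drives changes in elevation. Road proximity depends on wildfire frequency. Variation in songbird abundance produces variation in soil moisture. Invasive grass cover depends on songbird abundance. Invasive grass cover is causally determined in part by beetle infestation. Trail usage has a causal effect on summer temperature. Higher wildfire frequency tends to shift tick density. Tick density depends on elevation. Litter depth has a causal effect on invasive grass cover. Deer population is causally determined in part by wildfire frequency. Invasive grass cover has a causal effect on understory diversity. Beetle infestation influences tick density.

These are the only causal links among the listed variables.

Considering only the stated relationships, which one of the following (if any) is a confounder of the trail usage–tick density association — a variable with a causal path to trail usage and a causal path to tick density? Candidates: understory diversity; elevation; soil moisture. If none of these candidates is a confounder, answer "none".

none

None of the listed candidates has causal paths to both trail usage and tick density in the stated relationships, so none is a common cause.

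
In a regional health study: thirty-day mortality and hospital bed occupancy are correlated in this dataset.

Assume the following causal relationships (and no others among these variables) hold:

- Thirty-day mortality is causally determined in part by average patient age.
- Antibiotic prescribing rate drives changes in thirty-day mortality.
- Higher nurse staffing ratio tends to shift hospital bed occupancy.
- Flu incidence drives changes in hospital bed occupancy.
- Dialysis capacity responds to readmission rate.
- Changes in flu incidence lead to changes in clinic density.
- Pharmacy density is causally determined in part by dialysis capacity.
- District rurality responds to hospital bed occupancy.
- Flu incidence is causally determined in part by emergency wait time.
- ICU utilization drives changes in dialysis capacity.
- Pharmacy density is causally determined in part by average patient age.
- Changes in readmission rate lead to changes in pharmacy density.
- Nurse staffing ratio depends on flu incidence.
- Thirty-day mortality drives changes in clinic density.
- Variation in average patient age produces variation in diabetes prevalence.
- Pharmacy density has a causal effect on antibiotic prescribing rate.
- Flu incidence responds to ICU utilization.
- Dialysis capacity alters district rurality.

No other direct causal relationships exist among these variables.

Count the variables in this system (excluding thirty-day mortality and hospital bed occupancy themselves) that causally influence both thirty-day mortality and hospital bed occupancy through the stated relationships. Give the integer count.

1

The common causes are: ICU utilization (to thirty-day mortality via ICU utilization → dialysis capacity → pharmacy density → antibiotic prescribing rate → thirty-day mortality; to hospital bed occupancy via ICU utilization → flu incidence → hospital bed occupancy).
Every other variable lacks a causal path to at least one of thirty-day mortality and hospital bed occupancy.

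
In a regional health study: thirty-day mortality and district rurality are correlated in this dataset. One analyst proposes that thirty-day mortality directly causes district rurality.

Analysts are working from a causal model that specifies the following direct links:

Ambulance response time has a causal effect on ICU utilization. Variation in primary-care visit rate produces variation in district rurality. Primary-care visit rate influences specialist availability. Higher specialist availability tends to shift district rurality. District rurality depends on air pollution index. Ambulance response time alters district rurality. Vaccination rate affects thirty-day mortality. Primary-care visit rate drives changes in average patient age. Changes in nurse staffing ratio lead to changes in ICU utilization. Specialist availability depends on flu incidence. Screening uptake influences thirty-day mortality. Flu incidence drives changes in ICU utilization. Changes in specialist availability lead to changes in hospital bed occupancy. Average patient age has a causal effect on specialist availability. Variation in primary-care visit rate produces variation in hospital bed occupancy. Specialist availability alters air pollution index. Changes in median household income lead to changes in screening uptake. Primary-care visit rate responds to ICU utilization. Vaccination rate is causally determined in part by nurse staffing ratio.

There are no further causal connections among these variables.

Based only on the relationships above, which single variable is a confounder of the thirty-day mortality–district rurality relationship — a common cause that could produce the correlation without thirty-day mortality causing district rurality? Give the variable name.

nurse staffing ratio

Nurse staffing ratio has a causal path to thirty-day mortality (nurse staffing ratio → vaccination rate → thirty-day mortality) and a separate causal path to district rurality (nurse staffing ratio → ICU utilization → primary-care visit rate → district rurality), so it is a common cause of both.
No stated relationship gives thirty-day mortality a causal route to district rurality, so the correlation is explained by the shared upstream cause rather than a direct effect.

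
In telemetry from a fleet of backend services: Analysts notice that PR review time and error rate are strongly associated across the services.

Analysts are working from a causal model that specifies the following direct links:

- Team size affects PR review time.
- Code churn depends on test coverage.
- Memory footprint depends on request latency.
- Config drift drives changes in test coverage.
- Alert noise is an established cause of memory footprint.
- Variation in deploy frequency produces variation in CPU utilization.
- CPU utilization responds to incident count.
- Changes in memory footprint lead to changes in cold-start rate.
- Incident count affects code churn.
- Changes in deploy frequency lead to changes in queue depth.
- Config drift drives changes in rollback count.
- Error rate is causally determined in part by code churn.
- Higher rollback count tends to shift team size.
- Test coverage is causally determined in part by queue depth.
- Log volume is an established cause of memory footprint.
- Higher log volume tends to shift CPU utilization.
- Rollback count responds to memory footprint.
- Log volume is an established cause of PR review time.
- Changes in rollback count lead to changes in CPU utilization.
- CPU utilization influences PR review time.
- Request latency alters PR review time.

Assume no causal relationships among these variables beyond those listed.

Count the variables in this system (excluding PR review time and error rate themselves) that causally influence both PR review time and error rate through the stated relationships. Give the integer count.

3

The common causes are: config drift (to PR review time via config drift → rollback count → team size → PR review time; to error rate via config drift → test coverage → code churn → error rate); deploy frequency (to PR review time via deploy frequency → CPU utilization → PR review time; to error rate via deploy frequency → queue depth → test coverage → code churn → error rate); incident count (to PR review time via incident count → CPU utilization → PR review time; to error rate via incident count → code churn → error rate).
Every other variable lacks a causal path to at least one of PR review time and error rate.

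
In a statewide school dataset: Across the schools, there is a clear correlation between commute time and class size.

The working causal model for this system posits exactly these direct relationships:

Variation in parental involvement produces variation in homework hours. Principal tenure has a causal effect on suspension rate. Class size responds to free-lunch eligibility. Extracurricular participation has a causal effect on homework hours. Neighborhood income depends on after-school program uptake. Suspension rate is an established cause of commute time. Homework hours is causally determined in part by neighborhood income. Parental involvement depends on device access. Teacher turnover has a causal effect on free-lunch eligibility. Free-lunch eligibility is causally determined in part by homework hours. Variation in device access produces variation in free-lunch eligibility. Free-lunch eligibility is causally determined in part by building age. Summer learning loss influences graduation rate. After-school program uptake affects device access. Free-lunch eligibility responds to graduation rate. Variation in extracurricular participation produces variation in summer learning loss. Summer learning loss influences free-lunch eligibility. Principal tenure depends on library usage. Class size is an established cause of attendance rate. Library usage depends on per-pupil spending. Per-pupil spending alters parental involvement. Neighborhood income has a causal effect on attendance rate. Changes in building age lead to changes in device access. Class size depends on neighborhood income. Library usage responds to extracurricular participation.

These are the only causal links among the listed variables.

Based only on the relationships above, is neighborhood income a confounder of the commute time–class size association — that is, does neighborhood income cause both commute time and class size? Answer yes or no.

Neighborhood income has no stated causal path to commute time. A confounder must cause both variables, so neighborhood income does not qualify.

no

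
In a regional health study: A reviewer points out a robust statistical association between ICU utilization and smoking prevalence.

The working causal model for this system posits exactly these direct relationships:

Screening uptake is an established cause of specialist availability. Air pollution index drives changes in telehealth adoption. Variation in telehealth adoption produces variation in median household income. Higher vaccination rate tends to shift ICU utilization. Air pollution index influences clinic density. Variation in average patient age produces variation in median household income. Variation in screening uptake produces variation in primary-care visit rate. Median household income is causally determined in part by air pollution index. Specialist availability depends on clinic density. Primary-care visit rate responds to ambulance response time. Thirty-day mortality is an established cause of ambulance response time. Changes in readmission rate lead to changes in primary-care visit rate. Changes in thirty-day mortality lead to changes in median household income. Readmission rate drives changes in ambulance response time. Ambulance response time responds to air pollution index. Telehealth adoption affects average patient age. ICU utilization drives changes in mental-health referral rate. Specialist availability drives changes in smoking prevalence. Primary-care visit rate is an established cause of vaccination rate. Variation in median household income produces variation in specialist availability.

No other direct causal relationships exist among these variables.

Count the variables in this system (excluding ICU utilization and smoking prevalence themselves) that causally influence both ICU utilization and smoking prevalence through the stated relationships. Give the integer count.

The common causes are: air pollution index (to ICU utilization via air pollution index → ambulance response time → primary-care visit rate → vaccination rate → ICU utilization; to smoking prevalence via air pollution index → median household income → specialist availability → smoking prevalence); screening uptake (to ICU utilization via screening uptake → primary-care visit rate → vaccination rate → ICU utilization; to smoking prevalence via screening uptake → specialist availability → smoking prevalence); thirty-day mortality (to ICU utilization via thirty-day mortality → ambulance response time → primary-care visit rate → vaccination rate → ICU utilization; to smoking prevalence via thirty-day mortality → median household income → specialist availability → smoking prevalence).
Every other variable lacks a causal path to at least one of ICU utilization and smoking prevalence.

3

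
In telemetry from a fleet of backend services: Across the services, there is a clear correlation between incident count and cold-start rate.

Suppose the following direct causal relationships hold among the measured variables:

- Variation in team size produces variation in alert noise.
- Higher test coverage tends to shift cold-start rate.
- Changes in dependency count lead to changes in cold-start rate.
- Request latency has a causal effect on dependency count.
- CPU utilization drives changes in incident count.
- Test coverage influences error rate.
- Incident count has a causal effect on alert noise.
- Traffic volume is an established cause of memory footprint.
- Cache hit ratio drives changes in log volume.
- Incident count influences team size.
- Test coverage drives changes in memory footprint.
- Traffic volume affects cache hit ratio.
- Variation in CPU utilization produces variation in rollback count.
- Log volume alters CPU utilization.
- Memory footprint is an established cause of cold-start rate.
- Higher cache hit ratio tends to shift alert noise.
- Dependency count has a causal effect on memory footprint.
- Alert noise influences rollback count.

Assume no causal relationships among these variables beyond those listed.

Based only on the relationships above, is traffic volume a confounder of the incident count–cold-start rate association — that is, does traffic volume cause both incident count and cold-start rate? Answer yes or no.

yes

Traffic volume has a causal path to incident count (traffic volume → cache hit ratio → log volume → CPU utilization → incident count) and to cold-start rate (traffic volume → memory footprint → cold-start rate), so it is a common cause of both — a confounder.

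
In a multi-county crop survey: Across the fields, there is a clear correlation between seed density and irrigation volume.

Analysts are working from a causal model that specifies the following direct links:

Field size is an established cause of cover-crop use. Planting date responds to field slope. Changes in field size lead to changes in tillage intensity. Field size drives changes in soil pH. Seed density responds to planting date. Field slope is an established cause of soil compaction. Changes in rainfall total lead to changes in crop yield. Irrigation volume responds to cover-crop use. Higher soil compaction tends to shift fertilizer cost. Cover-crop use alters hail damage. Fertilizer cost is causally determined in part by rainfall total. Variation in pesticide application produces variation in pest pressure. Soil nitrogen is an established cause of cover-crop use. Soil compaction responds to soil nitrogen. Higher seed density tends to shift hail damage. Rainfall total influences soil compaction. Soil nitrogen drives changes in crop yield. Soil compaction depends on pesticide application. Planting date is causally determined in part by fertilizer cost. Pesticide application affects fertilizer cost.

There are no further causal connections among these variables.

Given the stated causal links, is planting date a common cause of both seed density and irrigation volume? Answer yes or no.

Planting date has no stated causal path to irrigation volume. A confounder must cause both variables, so planting date does not qualify.

no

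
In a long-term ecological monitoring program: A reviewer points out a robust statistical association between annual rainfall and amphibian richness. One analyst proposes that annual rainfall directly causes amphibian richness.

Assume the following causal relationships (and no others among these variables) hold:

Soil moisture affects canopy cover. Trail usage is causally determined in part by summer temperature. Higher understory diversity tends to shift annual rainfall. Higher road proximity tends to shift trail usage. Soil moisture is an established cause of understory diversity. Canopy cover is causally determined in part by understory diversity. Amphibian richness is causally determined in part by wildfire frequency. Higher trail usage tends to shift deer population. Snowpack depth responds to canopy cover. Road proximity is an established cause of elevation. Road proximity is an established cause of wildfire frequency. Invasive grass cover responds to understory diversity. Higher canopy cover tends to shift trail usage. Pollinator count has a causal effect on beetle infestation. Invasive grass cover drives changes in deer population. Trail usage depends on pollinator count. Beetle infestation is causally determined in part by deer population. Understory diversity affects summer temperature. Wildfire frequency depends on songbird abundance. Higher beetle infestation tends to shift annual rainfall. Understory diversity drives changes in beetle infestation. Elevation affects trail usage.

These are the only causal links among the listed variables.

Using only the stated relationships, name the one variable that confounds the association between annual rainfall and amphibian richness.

road proximity

Road proximity has a causal path to annual rainfall (road proximity → trail usage → deer population → beetle infestation → annual rainfall) and a separate causal path to amphibian richness (road proximity → wildfire frequency → amphibian richness), so it is a common cause of both.
No stated relationship gives annual rainfall a causal route to amphibian richness, so the correlation is explained by the shared upstream cause rather than a direct effect.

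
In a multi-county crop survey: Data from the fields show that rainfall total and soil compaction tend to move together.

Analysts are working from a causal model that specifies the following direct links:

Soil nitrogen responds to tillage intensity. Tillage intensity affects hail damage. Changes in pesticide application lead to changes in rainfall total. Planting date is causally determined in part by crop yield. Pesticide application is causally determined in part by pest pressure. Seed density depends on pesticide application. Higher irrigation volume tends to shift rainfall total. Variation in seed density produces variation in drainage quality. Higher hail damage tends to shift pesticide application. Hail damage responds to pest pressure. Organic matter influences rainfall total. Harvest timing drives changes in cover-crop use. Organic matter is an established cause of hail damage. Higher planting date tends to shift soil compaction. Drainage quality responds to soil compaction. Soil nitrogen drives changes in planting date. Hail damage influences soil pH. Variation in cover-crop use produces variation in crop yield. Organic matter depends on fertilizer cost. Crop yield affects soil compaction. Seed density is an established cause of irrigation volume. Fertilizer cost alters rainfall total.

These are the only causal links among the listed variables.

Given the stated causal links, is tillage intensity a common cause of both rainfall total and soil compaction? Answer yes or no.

Tillage intensity has a causal path to rainfall total (tillage intensity → hail damage → pesticide application → rainfall total) and to soil compaction (tillage intensity → soil nitrogen → planting date → soil compaction), so it is a common cause of both — a confounder.

yes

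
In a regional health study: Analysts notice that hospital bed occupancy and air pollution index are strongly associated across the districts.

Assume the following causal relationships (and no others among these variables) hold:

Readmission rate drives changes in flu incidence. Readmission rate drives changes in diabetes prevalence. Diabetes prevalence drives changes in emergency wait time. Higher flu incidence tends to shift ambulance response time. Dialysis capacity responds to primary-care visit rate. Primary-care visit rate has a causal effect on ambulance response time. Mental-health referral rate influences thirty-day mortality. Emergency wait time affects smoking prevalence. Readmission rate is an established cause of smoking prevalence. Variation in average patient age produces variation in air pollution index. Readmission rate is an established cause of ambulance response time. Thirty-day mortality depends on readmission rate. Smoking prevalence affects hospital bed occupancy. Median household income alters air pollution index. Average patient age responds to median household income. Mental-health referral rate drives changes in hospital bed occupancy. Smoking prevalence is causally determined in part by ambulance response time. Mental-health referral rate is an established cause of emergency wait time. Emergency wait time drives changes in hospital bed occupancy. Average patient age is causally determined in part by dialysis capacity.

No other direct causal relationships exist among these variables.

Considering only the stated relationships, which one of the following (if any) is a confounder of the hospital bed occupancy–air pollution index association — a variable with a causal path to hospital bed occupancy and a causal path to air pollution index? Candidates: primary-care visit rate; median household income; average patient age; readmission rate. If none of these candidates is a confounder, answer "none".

Primary-care visit rate causes hospital bed occupancy (primary-care visit rate → ambulance response time → smoking prevalence → hospital bed occupancy) and also causes air pollution index (primary-care visit rate → dialysis capacity → average patient age → air pollution index); it is a common cause of both.
Each of the other candidates lacks a causal path to at least one of hospital bed occupancy and air pollution index, so they do not confound the relationship.

primary-care visit rate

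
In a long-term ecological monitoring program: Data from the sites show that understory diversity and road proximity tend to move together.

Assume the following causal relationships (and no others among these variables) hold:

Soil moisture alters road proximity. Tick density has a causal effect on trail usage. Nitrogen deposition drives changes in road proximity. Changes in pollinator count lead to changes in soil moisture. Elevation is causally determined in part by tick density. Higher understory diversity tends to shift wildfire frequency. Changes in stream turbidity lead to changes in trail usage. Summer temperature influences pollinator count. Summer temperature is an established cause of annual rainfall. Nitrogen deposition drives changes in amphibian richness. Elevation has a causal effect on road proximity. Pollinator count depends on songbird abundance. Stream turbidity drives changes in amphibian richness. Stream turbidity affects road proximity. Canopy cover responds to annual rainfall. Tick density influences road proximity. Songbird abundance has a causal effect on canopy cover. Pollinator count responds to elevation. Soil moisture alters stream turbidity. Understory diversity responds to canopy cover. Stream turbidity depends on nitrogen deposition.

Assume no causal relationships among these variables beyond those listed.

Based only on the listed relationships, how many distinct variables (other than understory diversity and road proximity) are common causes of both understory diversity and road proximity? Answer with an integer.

The common causes are: songbird abundance (to understory diversity via songbird abundance → canopy cover → understory diversity; to road proximity via songbird abundance → pollinator count → soil moisture → road proximity); summer temperature (to understory diversity via summer temperature → annual rainfall → canopy cover → understory diversity; to road proximity via summer temperature → pollinator count → soil moisture → road proximity).
Every other variable lacks a causal path to at least one of understory diversity and road proximity.

2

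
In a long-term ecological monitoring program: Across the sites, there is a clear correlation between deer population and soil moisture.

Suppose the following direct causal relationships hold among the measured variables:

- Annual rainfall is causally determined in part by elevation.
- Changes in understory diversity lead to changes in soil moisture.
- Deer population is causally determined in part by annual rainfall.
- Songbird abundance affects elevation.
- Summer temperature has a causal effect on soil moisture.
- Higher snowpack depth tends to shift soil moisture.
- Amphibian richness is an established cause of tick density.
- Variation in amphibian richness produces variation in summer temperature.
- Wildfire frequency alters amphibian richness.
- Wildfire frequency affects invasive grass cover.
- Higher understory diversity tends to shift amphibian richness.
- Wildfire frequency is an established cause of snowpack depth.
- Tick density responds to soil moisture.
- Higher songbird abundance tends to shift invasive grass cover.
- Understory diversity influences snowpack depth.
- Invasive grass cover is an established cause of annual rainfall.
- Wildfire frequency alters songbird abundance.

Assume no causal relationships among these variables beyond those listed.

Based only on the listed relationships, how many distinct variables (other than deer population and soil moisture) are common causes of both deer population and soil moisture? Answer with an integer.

The common causes are: wildfire frequency (to deer population via wildfire frequency → invasive grass cover → annual rainfall → deer population; to soil moisture via wildfire frequency → snowpack depth → soil moisture).
Every other variable lacks a causal path to at least one of deer population and soil moisture.

1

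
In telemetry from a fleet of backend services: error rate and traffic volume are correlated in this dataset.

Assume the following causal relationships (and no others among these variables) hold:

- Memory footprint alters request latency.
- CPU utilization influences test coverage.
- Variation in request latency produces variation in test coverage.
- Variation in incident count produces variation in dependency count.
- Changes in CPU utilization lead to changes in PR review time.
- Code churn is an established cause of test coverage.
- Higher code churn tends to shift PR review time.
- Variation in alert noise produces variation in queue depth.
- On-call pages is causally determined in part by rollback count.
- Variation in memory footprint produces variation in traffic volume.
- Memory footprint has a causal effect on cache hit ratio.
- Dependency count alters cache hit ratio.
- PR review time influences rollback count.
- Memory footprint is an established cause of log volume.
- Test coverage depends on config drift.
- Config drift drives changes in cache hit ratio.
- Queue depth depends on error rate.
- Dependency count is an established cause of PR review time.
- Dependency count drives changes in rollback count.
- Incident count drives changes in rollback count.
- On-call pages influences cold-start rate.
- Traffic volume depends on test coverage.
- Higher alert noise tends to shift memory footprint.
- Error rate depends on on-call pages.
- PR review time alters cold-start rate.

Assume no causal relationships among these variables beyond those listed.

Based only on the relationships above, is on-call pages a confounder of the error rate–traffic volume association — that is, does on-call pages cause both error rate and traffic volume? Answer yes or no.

On-call pages has no stated causal path to traffic volume. A confounder must cause both variables, so on-call pages does not qualify.

no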